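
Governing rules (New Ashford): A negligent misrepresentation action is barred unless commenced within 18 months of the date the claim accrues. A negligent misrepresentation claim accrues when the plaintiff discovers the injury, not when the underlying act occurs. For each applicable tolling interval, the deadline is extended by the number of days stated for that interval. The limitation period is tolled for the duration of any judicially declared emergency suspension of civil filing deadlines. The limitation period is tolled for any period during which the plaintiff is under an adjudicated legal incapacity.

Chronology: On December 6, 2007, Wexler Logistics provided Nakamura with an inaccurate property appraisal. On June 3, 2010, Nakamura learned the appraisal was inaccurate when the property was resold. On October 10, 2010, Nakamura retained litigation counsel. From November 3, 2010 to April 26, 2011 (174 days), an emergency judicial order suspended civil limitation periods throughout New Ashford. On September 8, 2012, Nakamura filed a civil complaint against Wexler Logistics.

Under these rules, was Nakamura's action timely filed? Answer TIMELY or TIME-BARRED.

Under the discovery rule, the claim accrued on June 3, 2010, when Nakamura discovered the injury — not on the December 6, 2007 date of the underlying act.
18 months from June 3, 2010 is December 3, 2011.
The period was tolled for 174 days by the emergency suspension of filing deadlines (November 3, 2010 to April 26, 2011), pushing the deadline to May 25, 2012.
Nothing else in the chronology tolls or restarts the period.
Filing on September 8, 2012 missed the May 25, 2012 deadline — the action is time-barred.

TIME-BARRED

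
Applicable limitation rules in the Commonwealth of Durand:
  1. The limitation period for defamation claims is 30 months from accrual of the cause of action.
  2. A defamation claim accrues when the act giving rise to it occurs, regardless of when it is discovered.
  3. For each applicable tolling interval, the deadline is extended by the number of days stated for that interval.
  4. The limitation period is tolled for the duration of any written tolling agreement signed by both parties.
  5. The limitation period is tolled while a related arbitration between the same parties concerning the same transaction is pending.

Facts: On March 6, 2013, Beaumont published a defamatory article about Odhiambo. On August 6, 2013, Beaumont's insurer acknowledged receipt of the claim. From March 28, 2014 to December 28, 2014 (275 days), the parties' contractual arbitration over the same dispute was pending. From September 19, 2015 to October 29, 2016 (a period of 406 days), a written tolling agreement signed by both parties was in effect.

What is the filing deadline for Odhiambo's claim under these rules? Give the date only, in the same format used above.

July 18, 2017

The claim accrued on March 6, 2013, when the wrongful act occurred.
Adding the 30 months base period to March 6, 2013 gives a deadline of September 6, 2015, before any tolling.
The period was tolled for 275 days by the pending related arbitration (March 28, 2014 to December 28, 2014), pushing the deadline to June 7, 2016.
Because the written tolling agreement ran from September 19, 2015 to October 29, 2016, the deadline is extended by 406 days to July 18, 2017.
None of the other events listed affects the running of the period under the stated rules.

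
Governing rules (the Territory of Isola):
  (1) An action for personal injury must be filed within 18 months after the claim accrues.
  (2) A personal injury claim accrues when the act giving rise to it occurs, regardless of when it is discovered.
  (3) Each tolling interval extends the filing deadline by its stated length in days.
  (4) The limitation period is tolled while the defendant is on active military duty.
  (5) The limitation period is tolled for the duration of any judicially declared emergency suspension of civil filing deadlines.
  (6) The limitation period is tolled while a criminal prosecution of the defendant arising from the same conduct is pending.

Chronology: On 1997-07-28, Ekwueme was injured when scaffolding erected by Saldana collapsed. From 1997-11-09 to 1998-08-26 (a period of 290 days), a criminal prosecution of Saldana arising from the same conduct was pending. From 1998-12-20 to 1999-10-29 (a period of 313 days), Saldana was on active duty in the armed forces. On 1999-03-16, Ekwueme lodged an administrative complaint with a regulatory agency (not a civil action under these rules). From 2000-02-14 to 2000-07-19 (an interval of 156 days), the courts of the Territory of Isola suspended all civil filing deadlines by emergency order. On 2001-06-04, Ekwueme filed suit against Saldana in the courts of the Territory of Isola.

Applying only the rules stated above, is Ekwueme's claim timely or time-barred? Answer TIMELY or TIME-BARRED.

The claim accrued on 1997-07-28, when the wrongful act occurred.
Adding the 18 months base period to 1997-07-28 gives a deadline of 1999-01-28, before any tolling.
The period was tolled for 290 days by the pending criminal prosecution (1997-11-09 to 1998-08-26), pushing the deadline to 1999-11-14.
The period was tolled for 313 days by the defendant's active military service (1998-12-20 to 1999-10-29), pushing the deadline to 2000-09-22.
Because the emergency suspension of filing deadlines ran from 2000-02-14 to 2000-07-19, the deadline is extended by 156 days to 2001-02-25.
Nothing else in the chronology tolls or restarts the period.
Ekwueme filed on 2001-06-04, after the 2001-02-25 deadline, so the action is time-barred.

TIME-BARRED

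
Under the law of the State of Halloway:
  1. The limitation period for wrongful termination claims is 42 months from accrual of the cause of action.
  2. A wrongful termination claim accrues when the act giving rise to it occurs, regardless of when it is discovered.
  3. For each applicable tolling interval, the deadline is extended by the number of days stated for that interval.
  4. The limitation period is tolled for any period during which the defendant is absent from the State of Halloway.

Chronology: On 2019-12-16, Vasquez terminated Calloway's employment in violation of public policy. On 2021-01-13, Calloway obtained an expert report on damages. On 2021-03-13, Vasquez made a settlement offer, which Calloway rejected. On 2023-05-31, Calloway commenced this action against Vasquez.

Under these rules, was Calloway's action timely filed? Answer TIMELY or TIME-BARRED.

TIMELY

The limitation period began to run on 2019-12-16.
The untolled deadline — 42 months after 2019-12-16 — is 2023-06-16.
Nothing else in the chronology tolls or restarts the period.
Filing on 2023-05-31 beat the 2023-06-16 deadline — the action is timely.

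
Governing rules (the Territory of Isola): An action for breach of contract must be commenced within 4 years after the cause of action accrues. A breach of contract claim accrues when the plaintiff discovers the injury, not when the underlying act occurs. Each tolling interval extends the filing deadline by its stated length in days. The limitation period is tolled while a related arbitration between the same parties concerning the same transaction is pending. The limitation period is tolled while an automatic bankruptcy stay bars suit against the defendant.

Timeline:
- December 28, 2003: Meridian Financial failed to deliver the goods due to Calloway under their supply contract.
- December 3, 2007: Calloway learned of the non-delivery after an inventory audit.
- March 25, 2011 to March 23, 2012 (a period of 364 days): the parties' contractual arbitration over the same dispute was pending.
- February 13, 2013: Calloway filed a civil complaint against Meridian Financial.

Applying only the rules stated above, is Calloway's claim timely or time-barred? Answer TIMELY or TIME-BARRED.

Accrual is tied to discovery, so the period began on December 3, 2007 rather than on December 28, 2003 when the act occurred.
The untolled deadline — 4 years after December 3, 2007 — is December 3, 2011.
The pending related arbitration from March 25, 2011 to March 23, 2012 tolled the period for 364 days, extending the deadline to December 1, 2012.
The February 13, 2013 filing falls after the December 1, 2012 deadline; the claim is time-barred.

TIME-BARRED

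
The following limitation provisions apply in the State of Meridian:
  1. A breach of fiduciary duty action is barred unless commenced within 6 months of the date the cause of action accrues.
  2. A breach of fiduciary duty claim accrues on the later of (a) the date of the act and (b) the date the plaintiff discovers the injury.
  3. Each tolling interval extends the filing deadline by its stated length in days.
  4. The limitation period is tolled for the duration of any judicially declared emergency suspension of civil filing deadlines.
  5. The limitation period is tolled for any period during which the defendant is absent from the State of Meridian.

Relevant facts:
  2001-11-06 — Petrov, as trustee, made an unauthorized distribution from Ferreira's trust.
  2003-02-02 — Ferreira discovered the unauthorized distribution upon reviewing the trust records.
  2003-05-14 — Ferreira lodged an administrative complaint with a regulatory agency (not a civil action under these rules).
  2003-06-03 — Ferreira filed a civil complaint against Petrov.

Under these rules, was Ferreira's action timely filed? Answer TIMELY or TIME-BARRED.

TIMELY

Taking the later of the act (2001-11-06) and discovery (2003-02-02), the claim accrued on 2003-02-02.
6 months from 2003-02-02 is 2003-08-02.
The other events in the timeline have no effect on the limitation period under the stated rules.
Ferreira filed on 2003-06-03, before the 2003-08-02 deadline, so the action is timely.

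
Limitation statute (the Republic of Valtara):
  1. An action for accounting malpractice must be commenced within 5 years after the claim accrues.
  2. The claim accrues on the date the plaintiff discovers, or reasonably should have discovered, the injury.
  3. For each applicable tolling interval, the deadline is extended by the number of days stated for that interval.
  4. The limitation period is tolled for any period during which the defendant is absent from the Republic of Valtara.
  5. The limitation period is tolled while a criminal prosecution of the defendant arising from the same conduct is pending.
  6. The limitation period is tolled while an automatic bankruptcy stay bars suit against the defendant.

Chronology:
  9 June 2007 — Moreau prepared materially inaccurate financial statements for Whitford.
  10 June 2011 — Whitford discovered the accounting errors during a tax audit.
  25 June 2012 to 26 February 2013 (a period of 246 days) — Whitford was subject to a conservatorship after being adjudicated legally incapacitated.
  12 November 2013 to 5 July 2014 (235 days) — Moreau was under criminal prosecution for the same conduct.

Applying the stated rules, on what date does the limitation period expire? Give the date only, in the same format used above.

Under the discovery rule, the claim accrued on 10 June 2011, when Whitford discovered the injury — not on the 9 June 2007 date of the underlying act.
5 years from 10 June 2011 is 10 June 2016.
The pending criminal prosecution from 12 November 2013 to 5 July 2014 tolled the period for 235 days, extending the deadline to 31 January 2017.
Although the plaintiff's incapacity ran from 25 June 2012 to 26 February 2013, the stated rules do not make that a tolling event, so it is disregarded.

31 January 2017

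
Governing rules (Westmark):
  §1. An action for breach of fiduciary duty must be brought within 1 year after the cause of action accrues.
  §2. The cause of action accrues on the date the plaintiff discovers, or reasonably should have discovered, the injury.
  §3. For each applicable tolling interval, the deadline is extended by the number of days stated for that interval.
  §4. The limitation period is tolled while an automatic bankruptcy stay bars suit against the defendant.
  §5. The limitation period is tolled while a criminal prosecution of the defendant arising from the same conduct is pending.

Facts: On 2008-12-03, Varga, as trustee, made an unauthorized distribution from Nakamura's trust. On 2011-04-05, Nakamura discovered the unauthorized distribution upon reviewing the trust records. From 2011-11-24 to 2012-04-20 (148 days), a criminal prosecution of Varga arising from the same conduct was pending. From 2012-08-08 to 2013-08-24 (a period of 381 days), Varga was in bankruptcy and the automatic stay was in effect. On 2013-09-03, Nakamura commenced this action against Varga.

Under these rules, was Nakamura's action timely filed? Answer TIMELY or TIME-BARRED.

Accrual is tied to discovery, so the period began on 2011-04-05 rather than on 2008-12-03 when the act occurred.
Adding the 1 year base period to 2011-04-05 gives a deadline of 2012-04-05, before any tolling.
The pending criminal prosecution from 2011-11-24 to 2012-04-20 tolled the period for 148 days, extending the deadline to 2012-08-31.
The period was tolled for 381 days by the automatic bankruptcy stay (2012-08-08 to 2013-08-24), pushing the deadline to 2013-09-16.
Nakamura filed on 2013-09-03, before the 2013-09-16 deadline, so the action is timely.

TIMELY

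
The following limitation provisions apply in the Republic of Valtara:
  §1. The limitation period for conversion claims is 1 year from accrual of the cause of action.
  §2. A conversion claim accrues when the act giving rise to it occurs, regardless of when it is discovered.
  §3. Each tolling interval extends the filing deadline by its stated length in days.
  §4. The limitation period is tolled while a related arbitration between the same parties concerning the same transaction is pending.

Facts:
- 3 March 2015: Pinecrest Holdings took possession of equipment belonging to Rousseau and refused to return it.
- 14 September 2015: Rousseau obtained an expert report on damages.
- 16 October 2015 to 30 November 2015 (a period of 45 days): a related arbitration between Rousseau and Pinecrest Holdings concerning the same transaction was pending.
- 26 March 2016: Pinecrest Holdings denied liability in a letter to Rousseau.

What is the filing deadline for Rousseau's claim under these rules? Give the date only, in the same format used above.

17 April 2016

The limitation period began to run on 3 March 2015.
The untolled deadline — 1 year after 3 March 2015 — is 3 March 2016.
Because the pending related arbitration ran from 16 October 2015 to 30 November 2015, the deadline is extended by 45 days to 17 April 2016.
None of the other events listed affects the running of the period under the stated rules.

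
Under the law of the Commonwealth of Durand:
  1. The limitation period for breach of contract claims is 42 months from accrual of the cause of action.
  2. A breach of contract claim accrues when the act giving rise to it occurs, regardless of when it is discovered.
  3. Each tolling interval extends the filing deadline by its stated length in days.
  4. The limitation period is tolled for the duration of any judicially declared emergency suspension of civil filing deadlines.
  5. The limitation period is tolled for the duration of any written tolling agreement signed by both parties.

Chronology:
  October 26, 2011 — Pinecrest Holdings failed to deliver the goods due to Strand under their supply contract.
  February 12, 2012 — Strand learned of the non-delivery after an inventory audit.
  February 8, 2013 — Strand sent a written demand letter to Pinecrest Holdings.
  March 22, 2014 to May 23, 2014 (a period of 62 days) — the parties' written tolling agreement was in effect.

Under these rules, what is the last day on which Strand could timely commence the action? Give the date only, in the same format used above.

Because the rule ties accrual to occurrence, the claim accrued on October 26, 2011, not on the February 12, 2012 discovery date.
42 months from October 26, 2011 is April 26, 2015.
The period was tolled for 62 days by the written tolling agreement (March 22, 2014 to May 23, 2014), pushing the deadline to June 27, 2015.
The other events in the timeline have no effect on the limitation period under the stated rules.

June 27, 2015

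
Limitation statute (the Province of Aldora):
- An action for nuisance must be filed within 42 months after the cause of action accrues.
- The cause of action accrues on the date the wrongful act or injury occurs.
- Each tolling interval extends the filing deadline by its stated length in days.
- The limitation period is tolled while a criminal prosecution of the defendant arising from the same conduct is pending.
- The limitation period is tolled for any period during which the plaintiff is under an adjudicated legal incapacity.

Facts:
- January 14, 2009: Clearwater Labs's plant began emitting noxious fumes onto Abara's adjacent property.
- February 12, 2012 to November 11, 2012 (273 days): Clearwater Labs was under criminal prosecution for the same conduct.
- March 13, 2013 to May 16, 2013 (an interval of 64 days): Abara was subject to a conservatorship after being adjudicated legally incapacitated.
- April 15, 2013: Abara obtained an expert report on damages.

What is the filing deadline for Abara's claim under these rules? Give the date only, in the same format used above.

June 16, 2013

The cause of action accrued on January 14, 2009, the date of the act.
42 months from January 14, 2009 is July 14, 2012.
The period was tolled for 273 days by the pending criminal prosecution (February 12, 2012 to November 11, 2012), pushing the deadline to April 13, 2013.
Because the plaintiff's legal incapacity ran from March 13, 2013 to May 16, 2013, the deadline is extended by 64 days to June 16, 2013.
Nothing else in the chronology tolls or restarts the period.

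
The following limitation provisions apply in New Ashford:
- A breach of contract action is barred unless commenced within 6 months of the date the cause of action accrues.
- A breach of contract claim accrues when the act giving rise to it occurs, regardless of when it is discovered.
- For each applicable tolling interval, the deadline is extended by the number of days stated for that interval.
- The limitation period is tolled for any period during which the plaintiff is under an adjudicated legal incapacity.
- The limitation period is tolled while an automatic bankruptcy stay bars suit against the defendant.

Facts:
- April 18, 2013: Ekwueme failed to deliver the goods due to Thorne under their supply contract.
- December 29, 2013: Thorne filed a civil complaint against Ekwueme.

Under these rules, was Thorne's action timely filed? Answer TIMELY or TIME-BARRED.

TIME-BARRED

The limitation period began to run on April 18, 2013.
6 months from April 18, 2013 is October 18, 2013.
Filing on December 29, 2013 missed the October 18, 2013 deadline — the action is time-barred.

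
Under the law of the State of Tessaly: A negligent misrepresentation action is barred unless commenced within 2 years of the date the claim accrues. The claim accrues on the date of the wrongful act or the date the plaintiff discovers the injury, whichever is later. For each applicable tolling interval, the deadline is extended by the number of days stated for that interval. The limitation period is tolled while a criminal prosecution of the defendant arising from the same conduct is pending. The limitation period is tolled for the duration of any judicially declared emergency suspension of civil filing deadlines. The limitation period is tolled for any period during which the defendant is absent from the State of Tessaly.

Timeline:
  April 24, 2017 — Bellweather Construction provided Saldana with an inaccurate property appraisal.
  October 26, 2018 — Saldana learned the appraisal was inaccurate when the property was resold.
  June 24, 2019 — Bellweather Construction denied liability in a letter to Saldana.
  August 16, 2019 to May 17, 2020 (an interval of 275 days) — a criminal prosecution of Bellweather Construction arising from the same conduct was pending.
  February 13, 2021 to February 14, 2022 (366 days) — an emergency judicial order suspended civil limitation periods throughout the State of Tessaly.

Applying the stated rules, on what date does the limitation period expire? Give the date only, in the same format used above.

July 29, 2022

Because discovery on October 26, 2018 post-dates the April 24, 2017 act, accrual under the later-of rule falls on October 26, 2018.
Adding the 2 years base period to October 26, 2018 gives a deadline of October 26, 2020, before any tolling.
The period was tolled for 275 days by the pending criminal prosecution (August 16, 2019 to May 17, 2020), pushing the deadline to July 28, 2021.
Because the emergency suspension of filing deadlines ran from February 13, 2021 to February 14, 2022, the deadline is extended by 366 days to July 29, 2022.
None of the other events listed affects the running of the period under the stated rules.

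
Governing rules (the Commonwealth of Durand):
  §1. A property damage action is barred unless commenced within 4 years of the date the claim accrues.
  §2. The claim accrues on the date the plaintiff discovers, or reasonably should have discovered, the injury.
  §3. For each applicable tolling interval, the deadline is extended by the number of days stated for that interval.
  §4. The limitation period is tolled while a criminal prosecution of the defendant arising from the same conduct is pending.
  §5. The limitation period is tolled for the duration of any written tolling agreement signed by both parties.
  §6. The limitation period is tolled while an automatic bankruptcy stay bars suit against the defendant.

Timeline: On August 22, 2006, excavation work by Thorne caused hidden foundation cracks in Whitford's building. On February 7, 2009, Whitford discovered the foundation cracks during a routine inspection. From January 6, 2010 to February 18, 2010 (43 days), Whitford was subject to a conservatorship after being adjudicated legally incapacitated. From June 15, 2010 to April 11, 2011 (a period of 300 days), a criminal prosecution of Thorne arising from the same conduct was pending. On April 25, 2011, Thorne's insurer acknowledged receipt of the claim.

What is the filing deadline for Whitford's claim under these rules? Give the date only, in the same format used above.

December 4, 2013

Under the discovery rule, the claim accrued on February 7, 2009, when Whitford discovered the injury — not on the August 22, 2006 date of the underlying act.
The untolled deadline — 4 years after February 7, 2009 — is February 7, 2013.
The period was tolled for 300 days by the pending criminal prosecution (June 15, 2010 to April 11, 2011), pushing the deadline to December 4, 2013.
No stated provision tolls the period for the plaintiff's incapacity, so the interval from January 6, 2010 to February 18, 2010 has no effect on the deadline.
The other events in the timeline have no effect on the limitation period under the stated rules.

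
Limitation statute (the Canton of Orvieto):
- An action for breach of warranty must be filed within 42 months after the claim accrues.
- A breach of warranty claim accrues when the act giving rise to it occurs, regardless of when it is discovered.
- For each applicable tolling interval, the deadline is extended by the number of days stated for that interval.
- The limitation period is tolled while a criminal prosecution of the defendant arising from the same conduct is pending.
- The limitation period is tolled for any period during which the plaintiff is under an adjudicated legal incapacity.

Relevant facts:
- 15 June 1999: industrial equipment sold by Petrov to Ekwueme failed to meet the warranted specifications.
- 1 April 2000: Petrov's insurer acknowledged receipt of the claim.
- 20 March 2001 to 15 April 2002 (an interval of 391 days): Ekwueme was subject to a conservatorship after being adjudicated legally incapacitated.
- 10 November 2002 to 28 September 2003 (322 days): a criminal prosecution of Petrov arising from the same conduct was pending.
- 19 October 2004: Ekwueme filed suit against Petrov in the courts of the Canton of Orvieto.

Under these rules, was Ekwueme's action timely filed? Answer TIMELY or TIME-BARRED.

TIMELY

The limitation period began to run on 15 June 1999.
The untolled deadline — 42 months after 15 June 1999 — is 15 December 2002.
Because the plaintiff's legal incapacity ran from 20 March 2001 to 15 April 2002, the deadline is extended by 391 days to 10 January 2004.
The pending criminal prosecution from 10 November 2002 to 28 September 2003 tolled the period for 322 days, extending the deadline to 27 November 2004.
The other events in the timeline have no effect on the limitation period under the stated rules.
Filing on 19 October 2004 beat the 27 November 2004 deadline — the action is timely.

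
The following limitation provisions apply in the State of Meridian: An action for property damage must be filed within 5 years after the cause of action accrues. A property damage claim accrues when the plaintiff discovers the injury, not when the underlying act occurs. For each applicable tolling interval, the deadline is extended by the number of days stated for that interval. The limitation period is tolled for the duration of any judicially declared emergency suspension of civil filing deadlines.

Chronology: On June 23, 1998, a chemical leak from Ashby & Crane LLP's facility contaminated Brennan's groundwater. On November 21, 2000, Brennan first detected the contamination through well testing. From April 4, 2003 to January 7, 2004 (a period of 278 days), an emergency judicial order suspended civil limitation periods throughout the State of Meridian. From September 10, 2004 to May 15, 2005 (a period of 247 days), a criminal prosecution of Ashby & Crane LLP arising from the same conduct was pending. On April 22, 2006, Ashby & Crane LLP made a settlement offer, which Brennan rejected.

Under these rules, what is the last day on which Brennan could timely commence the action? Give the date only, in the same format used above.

The claim did not accrue until Brennan discovered the injury on November 21, 2000; the June 23, 1998 act date does not start the clock under the stated rule.
5 years from November 21, 2000 is November 21, 2005.
The emergency suspension of filing deadlines from April 4, 2003 to January 7, 2004 tolled the period for 278 days, extending the deadline to August 26, 2006.
No stated provision tolls the period for a criminal prosecution, so the interval from September 10, 2004 to May 15, 2005 has no effect on the deadline.
Nothing else in the chronology tolls or restarts the period.

August 26, 2006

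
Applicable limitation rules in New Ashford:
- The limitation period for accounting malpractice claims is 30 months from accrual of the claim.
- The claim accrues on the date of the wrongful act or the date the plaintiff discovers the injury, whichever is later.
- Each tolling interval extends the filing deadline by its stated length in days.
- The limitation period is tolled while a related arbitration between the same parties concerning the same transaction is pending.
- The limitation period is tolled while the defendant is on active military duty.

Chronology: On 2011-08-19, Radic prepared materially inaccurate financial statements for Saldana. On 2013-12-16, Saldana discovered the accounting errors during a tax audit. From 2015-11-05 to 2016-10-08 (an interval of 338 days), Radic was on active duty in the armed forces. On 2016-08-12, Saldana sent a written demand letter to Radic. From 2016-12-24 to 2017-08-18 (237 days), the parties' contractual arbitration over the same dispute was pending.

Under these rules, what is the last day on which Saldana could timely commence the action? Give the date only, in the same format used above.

2018-01-12

The claim accrued on 2013-12-16 — the later of the 2011-08-19 act and the 2013-12-16 discovery.
The untolled deadline — 30 months after 2013-12-16 — is 2016-06-16.
Because the defendant's active military service ran from 2015-11-05 to 2016-10-08, the deadline is extended by 338 days to 2017-05-20.
The period was tolled for 237 days by the pending related arbitration (2016-12-24 to 2017-08-18), pushing the deadline to 2018-01-12.
None of the other events listed affects the running of the period under the stated rules.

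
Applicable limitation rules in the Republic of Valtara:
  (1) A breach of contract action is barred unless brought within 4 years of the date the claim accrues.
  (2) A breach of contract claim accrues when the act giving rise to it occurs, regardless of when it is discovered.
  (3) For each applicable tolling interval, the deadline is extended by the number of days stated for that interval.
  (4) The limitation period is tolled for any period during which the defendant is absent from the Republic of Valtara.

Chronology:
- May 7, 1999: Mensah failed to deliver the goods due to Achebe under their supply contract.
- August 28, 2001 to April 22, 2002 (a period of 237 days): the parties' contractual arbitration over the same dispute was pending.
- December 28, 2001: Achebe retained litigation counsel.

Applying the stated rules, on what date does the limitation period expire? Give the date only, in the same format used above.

May 7, 2003

The claim accrued on May 7, 1999, when the wrongful act occurred.
The untolled deadline — 4 years after May 7, 1999 — is May 7, 2003.
The pending related arbitration from August 28, 2001 to April 22, 2002 does not toll the period, because no stated rule makes a pending arbitration a tolling event.
None of the other events listed affects the running of the period under the stated rules.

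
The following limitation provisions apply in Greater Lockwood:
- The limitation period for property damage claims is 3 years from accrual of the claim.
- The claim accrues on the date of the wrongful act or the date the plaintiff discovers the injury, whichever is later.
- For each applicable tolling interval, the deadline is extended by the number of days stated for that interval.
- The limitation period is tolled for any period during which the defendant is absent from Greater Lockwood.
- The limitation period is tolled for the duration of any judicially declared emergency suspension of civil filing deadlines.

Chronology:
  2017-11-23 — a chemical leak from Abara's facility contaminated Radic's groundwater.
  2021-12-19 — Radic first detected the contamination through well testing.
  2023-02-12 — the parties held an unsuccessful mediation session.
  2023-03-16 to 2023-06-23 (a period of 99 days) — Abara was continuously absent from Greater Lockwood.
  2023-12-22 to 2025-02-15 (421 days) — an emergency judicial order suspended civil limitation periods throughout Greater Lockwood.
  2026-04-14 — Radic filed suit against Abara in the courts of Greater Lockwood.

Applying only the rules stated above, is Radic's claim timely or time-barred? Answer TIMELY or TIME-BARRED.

TIMELY

Because discovery on 2021-12-19 post-dates the 2017-11-23 act, accrual under the later-of rule falls on 2021-12-19.
3 years from 2021-12-19 is 2024-12-19.
The period was tolled for 99 days by the defendant's absence from the jurisdiction (2023-03-16 to 2023-06-23), pushing the deadline to 2025-03-28.
The period was tolled for 421 days by the emergency suspension of filing deadlines (2023-12-22 to 2025-02-15), pushing the deadline to 2026-05-23.
The other events in the timeline have no effect on the limitation period under the stated rules.
The 2026-04-14 filing precedes the 2026-05-23 deadline; the claim is timely.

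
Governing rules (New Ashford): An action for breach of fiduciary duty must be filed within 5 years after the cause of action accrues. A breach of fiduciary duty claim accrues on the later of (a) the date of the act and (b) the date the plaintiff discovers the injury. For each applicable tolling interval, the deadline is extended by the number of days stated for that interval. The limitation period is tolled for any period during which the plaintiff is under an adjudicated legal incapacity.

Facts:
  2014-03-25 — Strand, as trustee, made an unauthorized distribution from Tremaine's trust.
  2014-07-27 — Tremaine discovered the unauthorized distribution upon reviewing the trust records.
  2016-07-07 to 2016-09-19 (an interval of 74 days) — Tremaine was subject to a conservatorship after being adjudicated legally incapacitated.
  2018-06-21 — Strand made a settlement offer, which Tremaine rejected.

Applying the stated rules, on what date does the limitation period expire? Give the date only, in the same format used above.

2019-10-09

Taking the later of the act (2014-03-25) and discovery (2014-07-27), the claim accrued on 2014-07-27.
Adding the 5 years base period to 2014-07-27 gives a deadline of 2019-07-27, before any tolling.
The period was tolled for 74 days by the plaintiff's legal incapacity (2016-07-07 to 2016-09-19), pushing the deadline to 2019-10-09.
Nothing else in the chronology tolls or restarts the period.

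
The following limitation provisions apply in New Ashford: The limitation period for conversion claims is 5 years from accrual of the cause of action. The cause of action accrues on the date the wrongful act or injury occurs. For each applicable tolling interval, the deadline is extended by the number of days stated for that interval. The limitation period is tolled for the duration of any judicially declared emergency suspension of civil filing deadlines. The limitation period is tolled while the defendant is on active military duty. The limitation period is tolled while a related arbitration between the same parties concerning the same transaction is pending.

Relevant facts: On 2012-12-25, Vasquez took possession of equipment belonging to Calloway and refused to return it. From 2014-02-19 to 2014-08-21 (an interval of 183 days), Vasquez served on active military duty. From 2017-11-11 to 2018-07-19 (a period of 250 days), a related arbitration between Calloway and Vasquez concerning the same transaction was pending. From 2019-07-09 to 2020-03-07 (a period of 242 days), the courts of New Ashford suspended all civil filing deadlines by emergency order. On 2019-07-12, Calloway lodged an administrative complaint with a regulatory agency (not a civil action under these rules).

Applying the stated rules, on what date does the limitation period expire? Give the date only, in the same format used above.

The claim accrued on 2012-12-25, when the wrongful act occurred.
Adding the 5 years base period to 2012-12-25 gives a deadline of 2017-12-25, before any tolling.
Because the defendant's active military service ran from 2014-02-19 to 2014-08-21, the deadline is extended by 183 days to 2018-06-26.
The period was tolled for 250 days by the pending related arbitration (2017-11-11 to 2018-07-19), pushing the deadline to 2019-03-03.
By the time the emergency suspension of filing deadlines began on 2019-07-09, the limitation period had already expired on 2019-03-03; that interval cannot revive it.
The other events in the timeline have no effect on the limitation period under the stated rules.

2019-03-03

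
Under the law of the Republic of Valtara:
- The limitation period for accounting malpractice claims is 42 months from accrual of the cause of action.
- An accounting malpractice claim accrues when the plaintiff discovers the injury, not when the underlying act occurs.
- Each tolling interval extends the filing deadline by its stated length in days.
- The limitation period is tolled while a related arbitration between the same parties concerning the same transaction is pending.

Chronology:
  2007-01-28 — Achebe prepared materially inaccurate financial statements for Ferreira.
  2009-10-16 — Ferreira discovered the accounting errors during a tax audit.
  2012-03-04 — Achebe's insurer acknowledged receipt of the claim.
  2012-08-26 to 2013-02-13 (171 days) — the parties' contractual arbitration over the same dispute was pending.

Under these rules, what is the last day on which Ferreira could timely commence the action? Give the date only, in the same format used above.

Under the discovery rule, the claim accrued on 2009-10-16, when Ferreira discovered the injury — not on the 2007-01-28 date of the underlying act.
Adding the 42 months base period to 2009-10-16 gives a deadline of 2013-04-16, before any tolling.
Because the pending related arbitration ran from 2012-08-26 to 2013-02-13, the deadline is extended by 171 days to 2013-10-04.
Nothing else in the chronology tolls or restarts the period.

2013-10-04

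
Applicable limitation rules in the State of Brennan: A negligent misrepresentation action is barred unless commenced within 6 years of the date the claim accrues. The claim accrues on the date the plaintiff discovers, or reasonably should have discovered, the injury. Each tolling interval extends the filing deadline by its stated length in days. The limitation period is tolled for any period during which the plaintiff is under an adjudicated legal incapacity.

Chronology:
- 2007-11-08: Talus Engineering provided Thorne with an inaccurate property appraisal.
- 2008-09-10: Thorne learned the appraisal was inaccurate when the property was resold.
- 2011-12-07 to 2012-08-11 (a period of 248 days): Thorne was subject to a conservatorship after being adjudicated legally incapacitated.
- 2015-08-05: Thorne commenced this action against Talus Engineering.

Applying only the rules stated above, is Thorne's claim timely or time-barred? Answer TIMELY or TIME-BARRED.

Under the discovery rule, the claim accrued on 2008-09-10, when Thorne discovered the injury — not on the 2007-11-08 date of the underlying act.
Adding the 6 years base period to 2008-09-10 gives a deadline of 2014-09-10, before any tolling.
The period was tolled for 248 days by the plaintiff's legal incapacity (2011-12-07 to 2012-08-11), pushing the deadline to 2015-05-16.
Filing on 2015-08-05 missed the 2015-05-16 deadline — the action is time-barred.

TIME-BARRED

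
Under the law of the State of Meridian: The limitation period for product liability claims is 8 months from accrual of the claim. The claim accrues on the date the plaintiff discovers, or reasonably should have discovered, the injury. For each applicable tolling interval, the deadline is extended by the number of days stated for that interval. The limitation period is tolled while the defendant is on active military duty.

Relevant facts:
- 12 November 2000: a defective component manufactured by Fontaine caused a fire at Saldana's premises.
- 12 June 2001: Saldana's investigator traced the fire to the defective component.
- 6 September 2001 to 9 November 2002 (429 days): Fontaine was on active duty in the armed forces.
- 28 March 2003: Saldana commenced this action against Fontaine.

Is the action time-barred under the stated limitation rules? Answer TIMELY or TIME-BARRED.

Under the discovery rule, the claim accrued on 12 June 2001, when Saldana discovered the injury — not on the 12 November 2000 date of the underlying act.
8 months from 12 June 2001 is 12 February 2002.
The period was tolled for 429 days by the defendant's active military service (6 September 2001 to 9 November 2002), pushing the deadline to 17 April 2003.
The 28 March 2003 filing precedes the 17 April 2003 deadline; the claim is timely.

TIMELY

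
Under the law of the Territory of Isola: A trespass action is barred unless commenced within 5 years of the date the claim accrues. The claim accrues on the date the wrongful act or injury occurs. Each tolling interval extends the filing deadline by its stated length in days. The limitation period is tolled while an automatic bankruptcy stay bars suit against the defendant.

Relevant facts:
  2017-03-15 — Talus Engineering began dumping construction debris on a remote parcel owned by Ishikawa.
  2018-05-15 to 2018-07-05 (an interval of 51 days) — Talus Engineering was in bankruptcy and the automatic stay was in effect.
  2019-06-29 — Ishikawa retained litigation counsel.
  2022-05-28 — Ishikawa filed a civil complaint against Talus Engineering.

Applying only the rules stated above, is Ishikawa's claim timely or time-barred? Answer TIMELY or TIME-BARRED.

The claim accrued on 2017-03-15, the date of the act.
5 years from 2017-03-15 is 2022-03-15.
Because the automatic bankruptcy stay ran from 2018-05-15 to 2018-07-05, the deadline is extended by 51 days to 2022-05-05.
The other events in the timeline have no effect on the limitation period under the stated rules.
Ishikawa filed on 2022-05-28, after the 2022-05-05 deadline, so the action is time-barred.

TIME-BARRED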